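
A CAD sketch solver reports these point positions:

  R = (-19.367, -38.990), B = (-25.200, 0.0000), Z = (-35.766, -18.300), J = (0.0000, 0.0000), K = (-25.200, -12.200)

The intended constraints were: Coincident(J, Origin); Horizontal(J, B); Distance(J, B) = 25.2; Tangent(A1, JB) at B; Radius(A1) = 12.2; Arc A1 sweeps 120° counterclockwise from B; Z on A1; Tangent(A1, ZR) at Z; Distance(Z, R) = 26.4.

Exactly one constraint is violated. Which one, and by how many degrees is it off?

Tangent(A1, ZR) at Z — off by 8.40°.

J = (0.00, 0.00) ✓; J.y = 0.00, B.y = 0.00 ✓; |JB| = 25.20 ✓; ∠(KB, BJ) = 90.00° ✓; |KB| = 12.20 ✓; bearing(K→Z) − bearing(K→B) = 120.0° ✓; |KZ| = 12.20 ✓; ∠(KZ, ZR) = 81.60° ✗; |ZR| = 26.40 ✓.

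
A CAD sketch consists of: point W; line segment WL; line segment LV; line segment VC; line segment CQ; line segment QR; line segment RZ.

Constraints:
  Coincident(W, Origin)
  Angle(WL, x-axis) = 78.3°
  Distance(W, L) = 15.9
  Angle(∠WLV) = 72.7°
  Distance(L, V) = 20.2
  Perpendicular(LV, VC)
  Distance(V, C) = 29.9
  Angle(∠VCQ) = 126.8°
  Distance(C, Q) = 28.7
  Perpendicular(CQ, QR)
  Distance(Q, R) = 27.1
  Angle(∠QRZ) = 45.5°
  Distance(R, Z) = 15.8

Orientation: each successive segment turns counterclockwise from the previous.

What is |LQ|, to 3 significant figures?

47.2

LV ⟂ VC, so VC runs at -84.4°; with |VC| = 29.9, C = (-14.0, -16.2). ∠VCQ = 126.8° gives CQ at -31.2° from the x-axis; with |CQ| = 28.7, Q = (10.6, -31.0). Then |LQ| = |Q − L| = 47.2.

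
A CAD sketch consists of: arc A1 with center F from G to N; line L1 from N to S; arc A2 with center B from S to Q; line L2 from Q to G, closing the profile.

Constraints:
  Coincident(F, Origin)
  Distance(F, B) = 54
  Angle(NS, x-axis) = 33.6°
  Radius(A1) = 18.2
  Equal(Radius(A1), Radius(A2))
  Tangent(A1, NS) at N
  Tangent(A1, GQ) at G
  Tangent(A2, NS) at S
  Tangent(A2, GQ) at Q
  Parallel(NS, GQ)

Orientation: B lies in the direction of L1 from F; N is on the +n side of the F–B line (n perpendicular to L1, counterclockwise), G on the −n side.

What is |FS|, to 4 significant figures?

56.98

Tangency of A1 to both parallel lines with radius 18.2 puts N and G at F ± 18.2·n: N = (-10.07, 15.16), G = (10.07, -15.16). Equal radii place S and Q the same way about B: S = B + 18.2·n = (34.91, 45.04), Q = B − 18.2·n = (55.05, 14.72). Then |FS| = |S − F| = 56.98.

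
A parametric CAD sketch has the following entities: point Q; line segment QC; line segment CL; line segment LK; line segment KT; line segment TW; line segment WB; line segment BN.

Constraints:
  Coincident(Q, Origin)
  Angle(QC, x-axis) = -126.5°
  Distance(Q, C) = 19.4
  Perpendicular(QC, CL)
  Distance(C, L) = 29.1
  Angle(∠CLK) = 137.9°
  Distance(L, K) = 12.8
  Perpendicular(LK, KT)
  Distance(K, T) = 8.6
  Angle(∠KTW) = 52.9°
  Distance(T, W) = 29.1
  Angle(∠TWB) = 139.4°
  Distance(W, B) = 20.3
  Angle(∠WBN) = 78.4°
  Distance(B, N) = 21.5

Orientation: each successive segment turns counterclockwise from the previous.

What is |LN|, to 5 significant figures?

29.827

Q is at the origin; QC runs at -126.5° with length 19.4, so C = (-11.540, -15.595). QC ⟂ CL, so CL runs at -36.500°; with |CL| = 29.1, L = (11.853, -32.904). ∠CLK = 137.9° gives LK at 5.6000° from the x-axis; with |LK| = 12.8, K = (24.592, -31.655). LK is perpendicular to KT, so KT runs at 95.600°; with |KT| = 8.6, T = (23.752, -23.096). ∠KTW = 52.9° gives TW at -137.30° from the x-axis; with |TW| = 29.1, W = (2.3664, -42.831). ∠TWB = 139.4° gives WB at -96.700° from the x-axis; with |WB| = 20.3, B = (-0.0020603, -62.992). ∠WBN = 78.4° gives BN at 4.9000° from the x-axis; with |BN| = 21.5, N = (21.419, -61.155). Then |LN| = |N − L| = 29.827.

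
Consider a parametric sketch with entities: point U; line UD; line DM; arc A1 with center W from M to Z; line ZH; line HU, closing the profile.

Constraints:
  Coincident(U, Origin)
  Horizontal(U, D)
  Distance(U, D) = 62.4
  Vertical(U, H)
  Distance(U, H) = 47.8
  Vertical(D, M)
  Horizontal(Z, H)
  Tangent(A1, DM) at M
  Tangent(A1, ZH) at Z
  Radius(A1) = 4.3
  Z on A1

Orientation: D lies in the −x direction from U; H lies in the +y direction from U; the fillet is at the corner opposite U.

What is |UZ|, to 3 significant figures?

75.2

U is at the origin; UD is horizontal with |UD| = 62.4 and D on the −x side, so D = (-62.4, 0.00). U and H share the same x with |UH| = 47.8 and H on the +y side, so H = (0.00, 47.8). The virtual corner opposite U is at (-62.4, 47.8). Since A1 is tangent to DM there, WM ⟂ DM and tangency of A1 to ZH means the radius WZ is perpendicular to ZH, with radius 4.3, so the center W sits 4.3 in from both sides at W = (-58.1, 43.5). That places the tangent points at M = (-62.4, 43.5) on DM and Z = (-58.1, 47.8) on ZH. Then |UZ| = |Z − U| = 75.2.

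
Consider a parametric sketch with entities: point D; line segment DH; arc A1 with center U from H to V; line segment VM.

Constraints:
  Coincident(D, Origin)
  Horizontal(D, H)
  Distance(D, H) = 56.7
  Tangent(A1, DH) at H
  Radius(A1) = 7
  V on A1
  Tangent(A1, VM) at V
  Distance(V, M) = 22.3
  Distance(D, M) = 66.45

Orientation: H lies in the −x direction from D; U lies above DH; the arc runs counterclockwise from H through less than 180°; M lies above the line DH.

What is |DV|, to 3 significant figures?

51.2

D is at the origin; D and H share the same y with |DH| = 56.7 and H on the −x side, so H = (-56.7, 0.00). A1 meets DH tangentially, so UH is at right angles to DH, so U = H + (0, 7) = (-56.7, 7.00). Since UV ⟂ VM (tangency), |UM| = √(7.0² + 22.3²) = 23.4 regardless of where V sits on A1. So M lies on both circle(D, 66.45) and circle(U, 23.4); the above-DH intersection is M = (-59.2, 30.2). V is the foot of the tangent from M: V = (-50.3, 9.79).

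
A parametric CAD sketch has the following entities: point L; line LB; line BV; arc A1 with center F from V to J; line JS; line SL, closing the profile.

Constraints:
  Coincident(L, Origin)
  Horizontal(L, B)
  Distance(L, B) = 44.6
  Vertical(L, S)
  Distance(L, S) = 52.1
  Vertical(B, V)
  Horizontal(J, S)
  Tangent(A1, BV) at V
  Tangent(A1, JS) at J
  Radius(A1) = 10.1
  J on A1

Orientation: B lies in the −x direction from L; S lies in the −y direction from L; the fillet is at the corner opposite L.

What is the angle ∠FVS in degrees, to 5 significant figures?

12.760°

The virtual corner opposite L is at (-44.600, -52.100). Tangency of A1 to BV means the radius FV is perpendicular to BV and since A1 is tangent to JS there, FJ ⟂ JS, with radius 10.1, so the center F sits 10.1 in from both sides at F = (-34.500, -42.000). That places the tangent points at V = (-44.600, -42.000) on BV and J = (-34.500, -52.100) on JS. Then cos ∠FVS = VF·VS / (|VF||VS|), giving 12.760°.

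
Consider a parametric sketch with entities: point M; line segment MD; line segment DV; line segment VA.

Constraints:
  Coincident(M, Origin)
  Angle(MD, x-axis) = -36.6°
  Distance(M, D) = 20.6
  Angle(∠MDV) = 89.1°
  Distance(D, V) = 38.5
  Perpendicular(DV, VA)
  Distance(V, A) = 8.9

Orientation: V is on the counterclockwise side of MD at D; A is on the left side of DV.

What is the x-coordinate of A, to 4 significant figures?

31.78

M is at the origin; MD runs at -36.6° with length 20.6, so D = 20.6·(cos -36.6°, sin -36.6°) = (16.54, -12.28). ∠MDV = 89.1°, so DV runs at -36.6° + (180° − 89.1°) = 54.30° from the x-axis; with |DV| = 38.5, V = D + 38.5·(cos 54.30°, sin 54.30°) = (39.00, 18.98). DV is perpendicular to VA; with |VA| = 8.9 on the left of DV, A = V + 8.9·(-0.8121, 0.5835) = (31.78, 24.18). So A.x = 31.78.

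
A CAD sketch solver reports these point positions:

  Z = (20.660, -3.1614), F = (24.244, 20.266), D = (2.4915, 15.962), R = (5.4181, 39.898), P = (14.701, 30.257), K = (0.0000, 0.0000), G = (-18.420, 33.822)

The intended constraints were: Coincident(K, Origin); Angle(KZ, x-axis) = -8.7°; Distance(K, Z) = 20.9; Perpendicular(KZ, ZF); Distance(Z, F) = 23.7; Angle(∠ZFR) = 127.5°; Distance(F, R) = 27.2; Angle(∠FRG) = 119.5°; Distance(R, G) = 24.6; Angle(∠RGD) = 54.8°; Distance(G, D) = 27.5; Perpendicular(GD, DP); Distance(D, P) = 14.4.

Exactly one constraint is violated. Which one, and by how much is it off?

Distance(D, P) = 14.4 — off by 4.40.

K = (0.00, 0.00) ✓; KZ at -8.700° ✓; |KZ| = 20.90 ✓; ∠(KZ, ZF) = 90.00° ✓; |ZF| = 23.70 ✓; ∠ZFR = 127.5° ✓; |FR| = 27.20 ✓; ∠FRG = 119.5° ✓; |RG| = 24.60 ✓; ∠RGD = 54.80° ✓; |GD| = 27.50 ✓; ∠(GD, DP) = 90.00° ✓; |DP| = 18.80 ✗.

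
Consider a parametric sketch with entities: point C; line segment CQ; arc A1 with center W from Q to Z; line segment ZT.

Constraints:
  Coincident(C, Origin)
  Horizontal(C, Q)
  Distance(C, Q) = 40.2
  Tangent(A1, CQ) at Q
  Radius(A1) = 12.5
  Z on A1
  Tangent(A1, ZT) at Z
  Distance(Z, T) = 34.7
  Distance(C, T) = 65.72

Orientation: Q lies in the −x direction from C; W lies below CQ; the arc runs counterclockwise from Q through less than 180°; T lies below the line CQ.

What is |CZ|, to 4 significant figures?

54.59

Checks: ∠(WQ, QC) = 90.00° ✓; |WZ| = 12.50 ✓; ∠(WZ, ZT) = 90.00° ✓; |ZT| = 34.70 ✓; |CT| = 65.72 ✓.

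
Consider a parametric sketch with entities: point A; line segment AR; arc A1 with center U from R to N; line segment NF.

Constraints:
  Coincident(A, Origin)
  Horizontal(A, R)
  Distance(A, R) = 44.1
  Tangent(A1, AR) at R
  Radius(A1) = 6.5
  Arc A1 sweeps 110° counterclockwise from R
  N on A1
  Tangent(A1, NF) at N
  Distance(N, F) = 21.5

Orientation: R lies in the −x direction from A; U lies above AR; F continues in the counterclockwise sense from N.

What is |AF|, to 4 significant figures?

53.79

On A1, R sits at bearing -90° from U; a 110° counterclockwise sweep puts N at bearing 20°, so N = U + 6.5·(cos 20°, sin 20°) = (-37.99, 8.723). The tangent condition forces UN to be normal to NF, so NF runs along (−sin 20°, cos 20°); with |NF| = 21.5, F = (-45.35, 28.93). Then |AF| = |F − A| = 53.79.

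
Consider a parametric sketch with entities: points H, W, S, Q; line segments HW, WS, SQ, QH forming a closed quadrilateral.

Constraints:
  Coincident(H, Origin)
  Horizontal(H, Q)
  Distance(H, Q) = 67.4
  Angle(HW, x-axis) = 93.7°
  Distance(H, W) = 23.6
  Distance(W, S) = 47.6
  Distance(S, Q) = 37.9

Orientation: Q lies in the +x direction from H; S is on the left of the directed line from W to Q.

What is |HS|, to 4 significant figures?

55.02

Checks: |WS| = 47.60 ✓; |SQ| = 37.90 ✓.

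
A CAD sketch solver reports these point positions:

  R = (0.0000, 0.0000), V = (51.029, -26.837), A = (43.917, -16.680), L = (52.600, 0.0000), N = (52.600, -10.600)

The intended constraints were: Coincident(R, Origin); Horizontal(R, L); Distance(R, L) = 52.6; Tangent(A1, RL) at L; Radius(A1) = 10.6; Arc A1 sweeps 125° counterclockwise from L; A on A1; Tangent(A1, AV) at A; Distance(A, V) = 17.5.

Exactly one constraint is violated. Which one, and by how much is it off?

Distance(A, V) = 17.5 — off by 5.10.

R = (0.00, 0.00) ✓; R.y = 0.00, L.y = 0.00 ✓; |RL| = 52.60 ✓; ∠(NL, LR) = 90.00° ✓; |NL| = 10.60 ✓; bearing(N→A) − bearing(N→L) = 125.0° ✓; |NA| = 10.60 ✓; ∠(NA, AV) = 90.00° ✓; |AV| = 12.40 ✗.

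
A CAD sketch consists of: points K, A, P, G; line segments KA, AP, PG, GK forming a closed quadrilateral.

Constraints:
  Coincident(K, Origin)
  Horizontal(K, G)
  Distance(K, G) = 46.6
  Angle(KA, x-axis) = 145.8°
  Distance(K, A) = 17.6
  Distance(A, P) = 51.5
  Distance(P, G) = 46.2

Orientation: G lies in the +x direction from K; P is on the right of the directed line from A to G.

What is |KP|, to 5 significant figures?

35.784

Checks: |AP| = 51.50 ✓; |PG| = 46.20 ✓.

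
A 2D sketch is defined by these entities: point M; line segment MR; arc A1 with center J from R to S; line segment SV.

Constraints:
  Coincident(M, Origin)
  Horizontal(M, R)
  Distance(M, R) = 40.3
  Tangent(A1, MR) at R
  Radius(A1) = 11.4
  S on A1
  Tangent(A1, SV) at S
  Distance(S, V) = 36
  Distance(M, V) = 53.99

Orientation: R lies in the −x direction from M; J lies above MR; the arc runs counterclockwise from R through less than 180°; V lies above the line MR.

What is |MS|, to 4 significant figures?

30.87

M is at the origin; M and R share the same y with |MR| = 40.3 and R on the −x side, so R = (-40.30, 0.000). The tangent condition forces JR to be normal to MR, so J = R + (0, 11.4) = (-40.30, 11.40). Since JS ⟂ SV (tangency), |JV| = √(11.4² + 36.0²) = 37.76 regardless of where S sits on A1. So V lies on both circle(M, 53.99) and circle(J, 37.76); the above-MR intersection is V = (-27.01, 46.75). S is the foot of the tangent from V: S = (-28.92, 10.80).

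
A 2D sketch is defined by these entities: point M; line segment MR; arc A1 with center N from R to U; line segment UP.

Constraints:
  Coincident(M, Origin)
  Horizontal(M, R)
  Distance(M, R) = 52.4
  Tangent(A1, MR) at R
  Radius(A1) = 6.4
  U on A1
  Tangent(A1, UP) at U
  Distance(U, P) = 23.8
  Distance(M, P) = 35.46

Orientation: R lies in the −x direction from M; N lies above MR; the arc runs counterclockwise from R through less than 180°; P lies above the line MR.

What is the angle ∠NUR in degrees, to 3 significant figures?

68.6°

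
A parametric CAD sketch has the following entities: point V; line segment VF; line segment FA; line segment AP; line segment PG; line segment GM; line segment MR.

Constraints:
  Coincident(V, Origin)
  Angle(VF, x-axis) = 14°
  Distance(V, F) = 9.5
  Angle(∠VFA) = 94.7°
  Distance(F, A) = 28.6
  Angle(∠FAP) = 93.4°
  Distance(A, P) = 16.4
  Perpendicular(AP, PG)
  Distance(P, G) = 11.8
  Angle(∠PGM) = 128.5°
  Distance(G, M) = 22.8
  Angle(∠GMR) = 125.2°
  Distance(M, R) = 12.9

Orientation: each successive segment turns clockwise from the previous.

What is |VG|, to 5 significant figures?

20.068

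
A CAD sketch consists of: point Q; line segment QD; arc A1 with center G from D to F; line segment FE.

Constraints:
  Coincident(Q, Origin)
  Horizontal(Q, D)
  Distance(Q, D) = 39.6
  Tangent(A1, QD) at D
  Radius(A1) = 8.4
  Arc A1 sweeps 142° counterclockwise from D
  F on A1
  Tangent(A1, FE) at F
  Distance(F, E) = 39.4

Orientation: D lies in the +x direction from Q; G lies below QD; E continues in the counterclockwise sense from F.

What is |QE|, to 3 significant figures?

76.4

Q is at the origin; QD is horizontal with |QD| = 39.6 and D on the +x side, so D = (39.6, 0.00). Tangency of A1 to QD means the radius GD is perpendicular to QD, so G = D + (0, -8.4) = (39.6, -8.40). On A1, D sits at bearing 90° from G; a 142° counterclockwise sweep puts F at bearing 232°, so F = G + 8.4·(cos 232°, sin 232°) = (34.4, -15.0). The tangent condition forces GF to be normal to FE, so FE runs along (−sin 232°, cos 232°); with |FE| = 39.4, E = (65.5, -39.3). Then |QE| = |E − Q| = 76.4.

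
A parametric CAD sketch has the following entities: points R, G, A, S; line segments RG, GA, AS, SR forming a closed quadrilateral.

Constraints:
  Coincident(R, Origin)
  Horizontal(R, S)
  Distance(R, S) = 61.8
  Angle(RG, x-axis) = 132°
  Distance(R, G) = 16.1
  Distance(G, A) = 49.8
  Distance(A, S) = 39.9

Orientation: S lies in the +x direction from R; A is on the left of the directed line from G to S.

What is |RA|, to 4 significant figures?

46.62

Checks: RG at 132.0° ✓; |GA| = 49.80 ✓; |AS| = 39.90 ✓.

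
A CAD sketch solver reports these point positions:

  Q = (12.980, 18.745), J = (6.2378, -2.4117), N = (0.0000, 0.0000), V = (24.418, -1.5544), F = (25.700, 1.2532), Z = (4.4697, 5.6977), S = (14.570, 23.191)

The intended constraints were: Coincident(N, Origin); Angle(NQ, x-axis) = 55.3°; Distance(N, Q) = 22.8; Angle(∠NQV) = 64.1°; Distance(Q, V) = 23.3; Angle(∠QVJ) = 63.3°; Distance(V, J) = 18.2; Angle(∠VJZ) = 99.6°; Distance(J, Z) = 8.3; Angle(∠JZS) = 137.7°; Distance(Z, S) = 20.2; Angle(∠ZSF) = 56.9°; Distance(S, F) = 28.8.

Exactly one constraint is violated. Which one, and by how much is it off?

Distance(S, F) = 28.8 — off by 4.20.

N = (0.00, 0.00) ✓; NQ at 55.30° ✓; |NQ| = 22.80 ✓; ∠NQV = 64.10° ✓; |QV| = 23.30 ✓; ∠QVJ = 63.30° ✓; |VJ| = 18.20 ✓; ∠VJZ = 99.60° ✓; |JZ| = 8.300 ✓; ∠JZS = 137.7° ✓; |ZS| = 20.20 ✓; ∠ZSF = 56.90° ✓; |SF| = 24.60 ✗.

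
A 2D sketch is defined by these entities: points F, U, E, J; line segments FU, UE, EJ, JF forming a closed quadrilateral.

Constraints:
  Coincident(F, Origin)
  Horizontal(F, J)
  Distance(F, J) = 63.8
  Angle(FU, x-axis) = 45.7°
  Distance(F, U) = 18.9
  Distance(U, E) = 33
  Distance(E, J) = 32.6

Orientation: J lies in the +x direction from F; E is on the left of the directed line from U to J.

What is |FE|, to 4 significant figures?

50.86

Checks: |UE| = 33.00 ✓; |EJ| = 32.60 ✓.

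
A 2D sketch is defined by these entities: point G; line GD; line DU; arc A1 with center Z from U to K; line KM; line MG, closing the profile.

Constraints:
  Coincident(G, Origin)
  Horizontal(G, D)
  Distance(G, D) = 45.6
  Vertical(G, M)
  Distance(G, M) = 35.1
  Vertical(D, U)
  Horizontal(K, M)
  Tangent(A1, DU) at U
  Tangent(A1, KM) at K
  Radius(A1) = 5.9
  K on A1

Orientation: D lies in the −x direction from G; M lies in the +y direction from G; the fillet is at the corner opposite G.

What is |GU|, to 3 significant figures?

54.1

G is at the origin; GD is horizontal with |GD| = 45.6 and D on the −x side, so D = (-45.6, 0.00). G and M share the same x with |GM| = 35.1 and M on the +y side, so M = (0.00, 35.1). The virtual corner opposite G is at (-45.6, 35.1). Tangency of A1 to DU means the radius ZU is perpendicular to DU and the tangent condition forces ZK to be normal to KM, with radius 5.9, so the center Z sits 5.9 in from both sides at Z = (-39.7, 29.2). That places the tangent points at U = (-45.6, 29.2) on DU and K = (-39.7, 35.1) on KM. Then |GU| = |U − G| = 54.1.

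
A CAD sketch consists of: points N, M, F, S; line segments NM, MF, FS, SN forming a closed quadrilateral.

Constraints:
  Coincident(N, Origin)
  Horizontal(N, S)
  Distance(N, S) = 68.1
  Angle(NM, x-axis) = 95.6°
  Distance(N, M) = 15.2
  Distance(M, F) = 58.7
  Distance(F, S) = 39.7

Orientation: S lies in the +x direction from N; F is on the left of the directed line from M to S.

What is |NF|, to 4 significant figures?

64.57

N is at the origin; NS is horizontal with |NS| = 68.1 and S in +x, so S = (68.1, 0). NM runs at 95.6° with |NM| = 15.2, so M = (-1.483, 15.13). F is determined by |MF| = 58.7 and |FS| = 39.7 together: it lies at the intersection of circle(M, 58.7) and circle(S, 39.7). With |MS| = 71.21, the foot of the radical line on MS is 48.73 from M and the perpendicular offset is √(58.7² − 48.73²) = 32.72. Taking the left-of-MS solution: F = (53.09, 36.75).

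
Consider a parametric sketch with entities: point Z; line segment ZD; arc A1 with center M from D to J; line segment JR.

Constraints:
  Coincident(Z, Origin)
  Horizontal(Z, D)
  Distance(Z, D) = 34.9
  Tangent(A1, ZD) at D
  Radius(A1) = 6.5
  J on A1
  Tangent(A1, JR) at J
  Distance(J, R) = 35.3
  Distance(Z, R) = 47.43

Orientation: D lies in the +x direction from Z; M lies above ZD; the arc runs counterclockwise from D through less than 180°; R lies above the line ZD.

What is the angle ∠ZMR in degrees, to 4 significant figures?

83.26°

Checks: |MD| = 6.500 ✓; |MJ| = 6.500 ✓; ∠(MJ, JR) = 90.00° ✓; |JR| = 35.30 ✓; |ZR| = 47.43 ✓.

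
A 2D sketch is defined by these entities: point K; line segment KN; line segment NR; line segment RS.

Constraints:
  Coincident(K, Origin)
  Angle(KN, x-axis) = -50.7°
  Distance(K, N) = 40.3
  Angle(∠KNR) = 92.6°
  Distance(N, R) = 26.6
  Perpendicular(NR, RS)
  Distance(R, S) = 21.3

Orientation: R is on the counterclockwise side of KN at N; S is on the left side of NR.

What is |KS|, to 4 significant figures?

34.17

K is at the origin; KN runs at -50.7° with length 40.3, so N = 40.3·(cos -50.7°, sin -50.7°) = (25.53, -31.19). ∠KNR = 92.6°, so NR runs at -50.7° + (180° − 92.6°) = 36.70° from the x-axis; with |NR| = 26.6, R = N + 26.6·(cos 36.70°, sin 36.70°) = (46.85, -15.29). The perpendicularity gives RS at right angles to NR; with |RS| = 21.3 on the left of NR, S = R + 21.3·(-0.5976, 0.8018) = (34.12, 1.789). Then |KS| = |S − K| = 34.17.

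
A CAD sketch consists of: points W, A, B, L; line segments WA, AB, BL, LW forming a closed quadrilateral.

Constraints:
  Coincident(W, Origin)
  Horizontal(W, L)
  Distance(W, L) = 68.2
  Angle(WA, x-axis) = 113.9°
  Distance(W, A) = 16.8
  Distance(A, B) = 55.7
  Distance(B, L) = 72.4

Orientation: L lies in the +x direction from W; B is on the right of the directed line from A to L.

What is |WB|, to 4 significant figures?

39.24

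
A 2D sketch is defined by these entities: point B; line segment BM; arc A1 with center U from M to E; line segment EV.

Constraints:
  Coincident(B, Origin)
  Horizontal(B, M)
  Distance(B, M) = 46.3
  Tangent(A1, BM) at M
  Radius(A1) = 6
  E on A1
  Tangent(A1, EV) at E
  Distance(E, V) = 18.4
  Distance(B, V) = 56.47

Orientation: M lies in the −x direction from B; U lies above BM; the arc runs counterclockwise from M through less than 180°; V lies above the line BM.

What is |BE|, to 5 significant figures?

42.166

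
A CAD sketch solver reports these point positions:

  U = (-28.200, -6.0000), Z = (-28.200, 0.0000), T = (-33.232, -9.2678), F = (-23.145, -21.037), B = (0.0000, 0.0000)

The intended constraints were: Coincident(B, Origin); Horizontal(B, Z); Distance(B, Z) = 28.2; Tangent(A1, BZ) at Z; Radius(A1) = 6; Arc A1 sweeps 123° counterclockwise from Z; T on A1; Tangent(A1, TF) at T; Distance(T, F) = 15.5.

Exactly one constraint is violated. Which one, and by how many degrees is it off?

Tangent(A1, TF) at T — off by 7.60°.

B = (0.00, 0.00) ✓; B.y = 0.00, Z.y = 0.00 ✓; |BZ| = 28.20 ✓; ∠(UZ, ZB) = 90.00° ✓; |UZ| = 6.000 ✓; bearing(U→T) − bearing(U→Z) = 123.0° ✓; |UT| = 6.000 ✓; ∠(UT, TF) = 82.40° ✗; |TF| = 15.50 ✓.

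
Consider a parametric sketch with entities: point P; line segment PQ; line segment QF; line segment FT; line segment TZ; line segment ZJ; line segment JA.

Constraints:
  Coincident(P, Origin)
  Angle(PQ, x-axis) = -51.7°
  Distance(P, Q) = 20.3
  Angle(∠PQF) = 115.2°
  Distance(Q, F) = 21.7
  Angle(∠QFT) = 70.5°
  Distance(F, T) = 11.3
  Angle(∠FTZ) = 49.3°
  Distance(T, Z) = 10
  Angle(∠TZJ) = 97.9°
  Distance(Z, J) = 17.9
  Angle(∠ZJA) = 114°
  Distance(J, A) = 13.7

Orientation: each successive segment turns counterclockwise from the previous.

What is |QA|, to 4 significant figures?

39.26

∠TZJ = 97.9° gives ZJ at -24.60° from the x-axis; with |ZJ| = 17.9, J = (41.03, -18.52). ∠ZJA = 114.0° gives JA at 41.40° from the x-axis; with |JA| = 13.7, A = (51.31, -9.463). Then |QA| = |A − Q| = 39.26.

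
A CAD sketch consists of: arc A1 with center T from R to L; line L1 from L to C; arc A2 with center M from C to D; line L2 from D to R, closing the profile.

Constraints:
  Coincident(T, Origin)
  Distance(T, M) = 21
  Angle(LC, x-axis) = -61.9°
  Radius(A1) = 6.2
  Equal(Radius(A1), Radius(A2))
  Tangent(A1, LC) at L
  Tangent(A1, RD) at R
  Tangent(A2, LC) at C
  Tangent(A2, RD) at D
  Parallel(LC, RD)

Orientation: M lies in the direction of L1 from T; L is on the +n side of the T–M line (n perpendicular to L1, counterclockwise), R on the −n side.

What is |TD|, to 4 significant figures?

21.90

Tangency of A1 to both parallel lines with radius 6.2 puts L and R at T ± 6.2·n: L = (5.469, 2.920), R = (-5.469, -2.920). Equal radii place C and D the same way about M: C = M + 6.2·n = (15.36, -15.60), D = M − 6.2·n = (4.422, -21.44). Then |TD| = |D − T| = 21.90.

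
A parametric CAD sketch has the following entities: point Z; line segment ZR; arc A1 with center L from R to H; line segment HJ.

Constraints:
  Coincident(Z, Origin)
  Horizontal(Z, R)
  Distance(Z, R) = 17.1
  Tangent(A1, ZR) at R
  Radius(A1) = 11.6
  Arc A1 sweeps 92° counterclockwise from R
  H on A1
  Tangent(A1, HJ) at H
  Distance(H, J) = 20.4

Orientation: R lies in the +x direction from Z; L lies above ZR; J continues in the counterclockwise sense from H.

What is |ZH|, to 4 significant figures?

31.10

A1 meets ZR tangentially, so LR is at right angles to ZR, so L = R + (0, 11.6) = (17.10, 11.60). On A1, R sits at bearing -90° from L; a 92° counterclockwise sweep puts H at bearing 2°, so H = L + 11.6·(cos 2°, sin 2°) = (28.69, 12.00). Then |ZH| = |H − Z| = 31.10.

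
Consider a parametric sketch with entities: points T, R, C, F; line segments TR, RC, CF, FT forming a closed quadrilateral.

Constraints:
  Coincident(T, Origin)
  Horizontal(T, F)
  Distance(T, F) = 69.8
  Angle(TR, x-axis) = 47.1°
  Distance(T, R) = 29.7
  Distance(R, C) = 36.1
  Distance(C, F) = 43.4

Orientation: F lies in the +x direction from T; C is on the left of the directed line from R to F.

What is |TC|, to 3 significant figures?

65.0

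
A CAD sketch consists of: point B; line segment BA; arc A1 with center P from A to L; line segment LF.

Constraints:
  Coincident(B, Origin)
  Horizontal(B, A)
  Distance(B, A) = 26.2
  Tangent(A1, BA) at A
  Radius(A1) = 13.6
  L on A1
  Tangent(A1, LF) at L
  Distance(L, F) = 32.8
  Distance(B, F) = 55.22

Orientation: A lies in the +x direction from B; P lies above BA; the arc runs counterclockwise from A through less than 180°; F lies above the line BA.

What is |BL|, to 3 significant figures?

43.1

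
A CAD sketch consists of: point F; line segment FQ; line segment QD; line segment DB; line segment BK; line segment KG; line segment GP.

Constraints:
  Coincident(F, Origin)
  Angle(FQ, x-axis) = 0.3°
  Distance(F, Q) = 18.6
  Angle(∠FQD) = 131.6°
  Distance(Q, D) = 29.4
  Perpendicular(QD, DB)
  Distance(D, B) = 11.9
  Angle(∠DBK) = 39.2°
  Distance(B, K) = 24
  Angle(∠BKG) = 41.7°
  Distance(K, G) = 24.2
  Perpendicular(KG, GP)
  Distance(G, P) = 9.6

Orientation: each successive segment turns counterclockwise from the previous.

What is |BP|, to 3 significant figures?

8.94

∠BKG = 41.7° gives KG at 57.8° from the x-axis; with |KG| = 24.2, G = (45.9, 26.8). KG is perpendicular to GP, so GP runs at 148°; with |GP| = 9.6, P = (37.8, 32.0). Then |BP| = |P − B| = 8.94.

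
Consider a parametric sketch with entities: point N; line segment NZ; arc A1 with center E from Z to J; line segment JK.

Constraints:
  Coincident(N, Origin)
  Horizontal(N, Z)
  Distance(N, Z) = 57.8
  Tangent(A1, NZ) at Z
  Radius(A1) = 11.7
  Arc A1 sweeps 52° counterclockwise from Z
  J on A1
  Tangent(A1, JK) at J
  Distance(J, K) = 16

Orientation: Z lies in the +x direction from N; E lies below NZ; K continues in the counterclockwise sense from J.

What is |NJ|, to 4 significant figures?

48.79

N is at the origin; N and Z share the same y with |NZ| = 57.8 and Z on the +x side, so Z = (57.80, 0.000). Tangency of A1 to NZ means the radius EZ is perpendicular to NZ, so E = Z + (0, -11.7) = (57.80, -11.70). On A1, Z sits at bearing 90° from E; a 52° counterclockwise sweep puts J at bearing 142°, so J = E + 11.7·(cos 142°, sin 142°) = (48.58, -4.497). Then |NJ| = |J − N| = 48.79.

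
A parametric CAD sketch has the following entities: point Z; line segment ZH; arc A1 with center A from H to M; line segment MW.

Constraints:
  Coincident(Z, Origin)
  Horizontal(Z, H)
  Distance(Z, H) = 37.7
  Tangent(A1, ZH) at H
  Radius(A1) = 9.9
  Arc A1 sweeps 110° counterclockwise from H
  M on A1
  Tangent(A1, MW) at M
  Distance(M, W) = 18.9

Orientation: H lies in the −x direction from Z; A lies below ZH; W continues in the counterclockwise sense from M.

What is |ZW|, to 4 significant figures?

51.06

On A1, H sits at bearing 90° from A; a 110° counterclockwise sweep puts M at bearing 200°, so M = A + 9.9·(cos 200°, sin 200°) = (-47.00, -13.29). The tangent condition forces AM to be normal to MW, so MW runs along (−sin 200°, cos 200°); with |MW| = 18.9, W = (-40.54, -31.05). Then |ZW| = |W − Z| = 51.06.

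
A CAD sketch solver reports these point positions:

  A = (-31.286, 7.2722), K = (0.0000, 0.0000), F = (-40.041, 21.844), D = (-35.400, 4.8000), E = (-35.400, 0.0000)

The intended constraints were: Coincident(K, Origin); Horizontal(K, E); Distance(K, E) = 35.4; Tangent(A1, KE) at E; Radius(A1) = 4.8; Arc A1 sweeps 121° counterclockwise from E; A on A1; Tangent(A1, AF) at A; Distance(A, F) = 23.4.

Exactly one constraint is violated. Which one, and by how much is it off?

Distance(A, F) = 23.4 — off by 6.40.

K = (0.00, 0.00) ✓; K.y = 0.00, E.y = 0.00 ✓; |KE| = 35.40 ✓; ∠(DE, EK) = 90.00° ✓; |DE| = 4.800 ✓; bearing(D→A) − bearing(D→E) = 121.0° ✓; |DA| = 4.800 ✓; ∠(DA, AF) = 90.00° ✓; |AF| = 17.00 ✗.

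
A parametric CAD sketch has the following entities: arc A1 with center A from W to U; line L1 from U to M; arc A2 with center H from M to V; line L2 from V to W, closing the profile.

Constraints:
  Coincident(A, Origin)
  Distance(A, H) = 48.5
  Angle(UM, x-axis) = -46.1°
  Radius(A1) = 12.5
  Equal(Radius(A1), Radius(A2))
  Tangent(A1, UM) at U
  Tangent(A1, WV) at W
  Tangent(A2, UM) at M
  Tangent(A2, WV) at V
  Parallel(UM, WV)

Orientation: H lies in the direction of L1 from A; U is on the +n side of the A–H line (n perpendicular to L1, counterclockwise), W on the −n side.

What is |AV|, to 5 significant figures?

50.085

The slot axis is L1's direction at -46.1°, so u = (cos -46.1°, sin -46.1°) = (0.69340, -0.72055) and n = (−sin -46.1°, cos -46.1°) = (0.72055, 0.69340). A is at the origin and H lies 48.5 along u from A, so H = 48.5·u = (33.630, -34.947). Tangency of A1 to both parallel lines with radius 12.5 puts U and W at A ± 12.5·n: U = (9.0069, 8.6675), W = (-9.0069, -8.6675). Equal radii place M and V the same way about H: M = H + 12.5·n = (42.637, -26.279), V = H − 12.5·n = (24.623, -43.614). Then |AV| = |V − A| = 50.085.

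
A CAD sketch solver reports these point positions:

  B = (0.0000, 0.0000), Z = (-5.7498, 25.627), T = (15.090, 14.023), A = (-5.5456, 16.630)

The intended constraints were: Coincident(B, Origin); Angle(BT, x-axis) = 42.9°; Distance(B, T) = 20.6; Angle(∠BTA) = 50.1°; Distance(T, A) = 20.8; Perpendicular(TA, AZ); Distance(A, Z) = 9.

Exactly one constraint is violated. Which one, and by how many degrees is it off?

Perpendicular(TA, AZ) — off by 8.50°.

B = (0.00, 0.00) ✓; BT at 42.90° ✓; |BT| = 20.60 ✓; ∠BTA = 50.10° ✓; |TA| = 20.80 ✓; ∠(TA, AZ) = 81.50° ✗; |AZ| = 8.999 ✓.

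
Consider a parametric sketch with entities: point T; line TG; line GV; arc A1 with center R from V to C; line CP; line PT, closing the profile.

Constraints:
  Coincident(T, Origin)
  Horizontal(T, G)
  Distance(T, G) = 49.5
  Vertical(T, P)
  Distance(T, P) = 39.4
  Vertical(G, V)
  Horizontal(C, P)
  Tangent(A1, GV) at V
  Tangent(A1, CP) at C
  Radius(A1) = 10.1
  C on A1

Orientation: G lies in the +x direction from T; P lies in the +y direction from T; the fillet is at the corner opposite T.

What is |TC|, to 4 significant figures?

55.72

The virtual corner opposite T is at (49.50, 39.40). A1 meets GV tangentially, so RV is at right angles to GV and tangency of A1 to CP means the radius RC is perpendicular to CP, with radius 10.1, so the center R sits 10.1 in from both sides at R = (39.40, 29.30). That places the tangent points at V = (49.50, 29.30) on GV and C = (39.40, 39.40) on CP. Then |TC| = |C − T| = 55.72.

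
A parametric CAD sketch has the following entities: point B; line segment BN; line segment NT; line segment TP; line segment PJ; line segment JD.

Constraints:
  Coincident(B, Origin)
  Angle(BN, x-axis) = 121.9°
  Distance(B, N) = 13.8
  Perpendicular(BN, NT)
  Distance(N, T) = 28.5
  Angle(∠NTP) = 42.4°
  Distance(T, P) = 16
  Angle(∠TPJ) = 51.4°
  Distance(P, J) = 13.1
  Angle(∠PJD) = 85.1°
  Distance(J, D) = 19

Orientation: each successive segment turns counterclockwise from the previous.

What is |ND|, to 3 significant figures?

34.9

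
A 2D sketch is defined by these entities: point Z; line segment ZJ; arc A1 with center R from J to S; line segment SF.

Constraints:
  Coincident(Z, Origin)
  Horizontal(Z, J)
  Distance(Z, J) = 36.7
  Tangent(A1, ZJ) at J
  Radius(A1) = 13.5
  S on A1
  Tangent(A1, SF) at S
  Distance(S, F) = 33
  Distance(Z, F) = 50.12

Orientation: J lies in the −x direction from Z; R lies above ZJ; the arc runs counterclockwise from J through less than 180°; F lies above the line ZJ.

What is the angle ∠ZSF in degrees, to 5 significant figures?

114.56°

Z is at the origin; ZJ is horizontal with |ZJ| = 36.7 and J on the −x side, so J = (-36.700, 0.0000). A1 meets ZJ tangentially, so RJ is at right angles to ZJ, so R = J + (0, 13.5) = (-36.700, 13.500). Since RS ⟂ SF (tangency), |RF| = √(13.5² + 33.0²) = 35.655 regardless of where S sits on A1. So F lies on both circle(Z, 50.12) and circle(R, 35.655); the above-ZJ intersection is F = (-20.996, 45.510). S is the foot of the tangent from F: S = (-23.231, 12.586).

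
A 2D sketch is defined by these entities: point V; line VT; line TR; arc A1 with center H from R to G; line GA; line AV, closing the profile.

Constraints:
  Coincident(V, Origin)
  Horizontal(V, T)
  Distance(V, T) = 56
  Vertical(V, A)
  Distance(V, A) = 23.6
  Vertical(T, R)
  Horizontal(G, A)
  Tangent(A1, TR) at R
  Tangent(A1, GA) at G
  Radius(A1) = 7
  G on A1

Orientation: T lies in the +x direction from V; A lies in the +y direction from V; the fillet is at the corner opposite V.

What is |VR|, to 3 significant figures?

58.4

V is at the origin; V and T share the same y with |VT| = 56.0 and T on the +x side, so T = (56.0, 0.00). VA is vertical with |VA| = 23.6 and A on the +y side, so A = (0.00, 23.6). The virtual corner opposite V is at (56.0, 23.6). Since A1 is tangent to TR there, HR ⟂ TR and since A1 is tangent to GA there, HG ⟂ GA, with radius 7.0, so the center H sits 7.0 in from both sides at H = (49.0, 16.6). That places the tangent points at R = (56.0, 16.6) on TR and G = (49.0, 23.6) on GA. Then |VR| = |R − V| = 58.4.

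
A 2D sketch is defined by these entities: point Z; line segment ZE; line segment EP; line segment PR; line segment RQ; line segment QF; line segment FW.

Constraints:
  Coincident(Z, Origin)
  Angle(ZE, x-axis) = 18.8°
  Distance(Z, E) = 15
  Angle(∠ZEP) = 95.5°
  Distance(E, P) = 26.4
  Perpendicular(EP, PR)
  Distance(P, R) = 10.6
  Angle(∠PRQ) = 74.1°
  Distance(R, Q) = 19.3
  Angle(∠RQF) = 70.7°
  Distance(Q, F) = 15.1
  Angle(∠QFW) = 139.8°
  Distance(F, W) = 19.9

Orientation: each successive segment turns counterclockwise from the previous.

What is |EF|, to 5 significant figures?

17.973

Z is at the origin; ZE runs at 18.8° with length 15.0, so E = (14.200, 4.8340). ∠ZEP = 95.5° gives EP at 103.30° from the x-axis; with |EP| = 26.4, P = (8.1264, 30.526). The perpendicularity gives PR at right angles to EP, so PR runs at -166.70°; with |PR| = 10.6, R = (-2.1893, 28.087). ∠PRQ = 74.1° gives RQ at -60.800° from the x-axis; with |RQ| = 19.3, Q = (7.2264, 11.240). ∠RQF = 70.7° gives QF at 48.500° from the x-axis; with |QF| = 15.1, F = (17.232, 22.549). Then |EF| = |F − E| = 17.973.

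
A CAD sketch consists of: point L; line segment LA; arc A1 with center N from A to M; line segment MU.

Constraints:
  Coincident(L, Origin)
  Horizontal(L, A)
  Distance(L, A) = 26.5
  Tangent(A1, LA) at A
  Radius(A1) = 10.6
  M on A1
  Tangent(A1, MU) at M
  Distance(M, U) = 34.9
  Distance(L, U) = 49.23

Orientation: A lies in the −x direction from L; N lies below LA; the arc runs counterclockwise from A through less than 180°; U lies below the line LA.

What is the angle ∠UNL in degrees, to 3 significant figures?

97.7°

L is at the origin; L and A share the same y with |LA| = 26.5 and A on the −x side, so A = (-26.5, 0.00). A1 meets LA tangentially, so NA is at right angles to LA, so N = A + (0, -10.6) = (-26.5, -10.6). Since NM ⟂ MU (tangency), |NU| = √(10.6² + 34.9²) = 36.5 regardless of where M sits on A1. So U lies on both circle(L, 49.23) and circle(N, 36.5); the below-LA intersection is U = (-17.6, -46.0). M is the foot of the tangent from U: M = (-35.6, -16.1).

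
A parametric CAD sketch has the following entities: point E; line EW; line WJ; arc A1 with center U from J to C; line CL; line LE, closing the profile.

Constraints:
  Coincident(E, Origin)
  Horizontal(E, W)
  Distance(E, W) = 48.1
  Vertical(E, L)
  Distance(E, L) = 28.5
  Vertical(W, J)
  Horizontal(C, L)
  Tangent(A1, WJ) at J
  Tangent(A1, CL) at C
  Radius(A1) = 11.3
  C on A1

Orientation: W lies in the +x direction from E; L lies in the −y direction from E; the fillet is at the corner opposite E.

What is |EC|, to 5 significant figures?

46.546

E is at the origin; E and W share the same y with |EW| = 48.1 and W on the +x side, so W = (48.100, 0.0000). EL is vertical with |EL| = 28.5 and L on the −y side, so L = (0.0000, -28.500). The virtual corner opposite E is at (48.100, -28.500). A1 meets WJ tangentially, so UJ is at right angles to WJ and A1 meets CL tangentially, so UC is at right angles to CL, with radius 11.3, so the center U sits 11.3 in from both sides at U = (36.800, -17.200). That places the tangent points at J = (48.100, -17.200) on WJ and C = (36.800, -28.500) on CL. Then |EC| = |C − E| = 46.546.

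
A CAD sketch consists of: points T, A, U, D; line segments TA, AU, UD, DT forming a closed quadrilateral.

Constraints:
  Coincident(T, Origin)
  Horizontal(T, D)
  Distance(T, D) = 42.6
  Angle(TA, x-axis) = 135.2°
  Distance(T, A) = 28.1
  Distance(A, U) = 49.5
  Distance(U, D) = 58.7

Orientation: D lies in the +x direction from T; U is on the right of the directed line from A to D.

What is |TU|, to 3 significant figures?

29.7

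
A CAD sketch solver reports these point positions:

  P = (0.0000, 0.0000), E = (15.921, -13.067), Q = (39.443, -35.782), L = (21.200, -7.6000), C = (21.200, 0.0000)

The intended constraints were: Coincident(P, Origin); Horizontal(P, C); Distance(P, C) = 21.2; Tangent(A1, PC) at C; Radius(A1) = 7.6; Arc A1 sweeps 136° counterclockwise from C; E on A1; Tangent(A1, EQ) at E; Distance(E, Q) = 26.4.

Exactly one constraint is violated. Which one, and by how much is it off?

Distance(E, Q) = 26.4 — off by 6.30.

P = (0.00, 0.00) ✓; P.y = 0.00, C.y = 0.00 ✓; |PC| = 21.20 ✓; ∠(LC, CP) = 90.00° ✓; |LC| = 7.600 ✓; bearing(L→E) − bearing(L→C) = 136.0° ✓; |LE| = 7.600 ✓; ∠(LE, EQ) = 90.00° ✓; |EQ| = 32.70 ✗.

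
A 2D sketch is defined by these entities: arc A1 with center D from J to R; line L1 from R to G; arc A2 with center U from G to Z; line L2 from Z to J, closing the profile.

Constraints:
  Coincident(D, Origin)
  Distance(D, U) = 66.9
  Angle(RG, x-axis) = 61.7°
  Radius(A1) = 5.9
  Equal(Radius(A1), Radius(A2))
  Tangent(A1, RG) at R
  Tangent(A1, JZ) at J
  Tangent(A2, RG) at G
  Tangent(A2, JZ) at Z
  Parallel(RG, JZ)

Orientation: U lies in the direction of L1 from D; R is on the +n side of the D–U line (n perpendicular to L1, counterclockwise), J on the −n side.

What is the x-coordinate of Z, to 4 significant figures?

36.91

Tangency of A1 to both parallel lines with radius 5.9 puts R and J at D ± 5.9·n: R = (-5.195, 2.797), J = (5.195, -2.797). Equal radii place G and Z the same way about U: G = U + 5.9·n = (26.52, 61.70), Z = U − 5.9·n = (36.91, 56.11). So Z.x = 36.91.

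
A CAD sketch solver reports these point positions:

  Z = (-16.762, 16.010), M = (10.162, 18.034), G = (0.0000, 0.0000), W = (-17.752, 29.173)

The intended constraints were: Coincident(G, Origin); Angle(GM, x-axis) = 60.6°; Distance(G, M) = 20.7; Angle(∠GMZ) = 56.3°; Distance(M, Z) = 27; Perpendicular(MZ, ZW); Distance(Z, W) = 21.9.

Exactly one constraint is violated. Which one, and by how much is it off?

Distance(Z, W) = 21.9 — off by 8.70.

G = (0.00, 0.00) ✓; GM at 60.60° ✓; |GM| = 20.70 ✓; ∠GMZ = 56.30° ✓; |MZ| = 27.00 ✓; ∠(MZ, ZW) = 90.00° ✓; |ZW| = 13.20 ✗.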